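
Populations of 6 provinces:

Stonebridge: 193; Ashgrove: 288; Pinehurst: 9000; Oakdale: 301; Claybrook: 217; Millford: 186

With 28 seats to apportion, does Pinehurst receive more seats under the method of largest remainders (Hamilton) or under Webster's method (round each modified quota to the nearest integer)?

Hamilton

Hamilton: Stonebridge 0, Ashgrove 1, Pinehurst 25, Oakdale 1, Claybrook 1, Millford 0.
Webster: Stonebridge 1, Ashgrove 1, Pinehurst 24, Oakdale 1, Claybrook 1, Millford 0.
Pinehurst gets 25 under Hamilton and 24 under Webster.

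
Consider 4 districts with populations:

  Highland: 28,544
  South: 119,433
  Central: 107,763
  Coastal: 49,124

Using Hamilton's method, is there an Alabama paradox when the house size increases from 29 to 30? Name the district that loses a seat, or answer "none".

At 29 seats: Highland 3, South 11, Central 10, Coastal 5.
At 30 seats: Highland 3, South 12, Central 10, Coastal 5.
No district's allocation decreased.

none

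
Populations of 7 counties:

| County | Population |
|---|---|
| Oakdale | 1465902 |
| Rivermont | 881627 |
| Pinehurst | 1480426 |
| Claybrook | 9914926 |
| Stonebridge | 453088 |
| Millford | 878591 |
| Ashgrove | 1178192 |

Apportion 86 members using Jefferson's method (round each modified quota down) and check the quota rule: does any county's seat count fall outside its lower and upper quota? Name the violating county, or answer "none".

Claybrook

Standard quotas: Oakdale 7.757, Rivermont 4.665, Pinehurst 7.834, Claybrook 52.464, Stonebridge 2.397, Millford 4.649, Ashgrove 6.234.
Jefferson allocation: Oakdale 8, Rivermont 4, Pinehurst 8, Claybrook 54, Stonebridge 2, Millford 4, Ashgrove 6.
Claybrook has quota 52.464 (lower 52, upper 53) but receives 54 — outside the quota interval.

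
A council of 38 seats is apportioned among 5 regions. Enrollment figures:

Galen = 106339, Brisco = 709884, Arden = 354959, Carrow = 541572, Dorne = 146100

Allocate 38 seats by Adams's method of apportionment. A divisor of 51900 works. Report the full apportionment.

With modified divisor 51900: modified quotas Galen 2.049, Brisco 13.678, Arden 6.839, Carrow 10.435, Dorne 2.815.
Rounding up: Galen 3, Brisco 14, Arden 7, Carrow 11, Dorne 3 (total 38).

Galen 3, Brisco 14, Arden 7, Carrow 11, Dorne 3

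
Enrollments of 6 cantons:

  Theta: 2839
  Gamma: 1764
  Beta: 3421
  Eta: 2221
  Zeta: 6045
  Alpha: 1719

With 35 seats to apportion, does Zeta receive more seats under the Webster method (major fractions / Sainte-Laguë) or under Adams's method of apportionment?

Webster: Theta 6, Gamma 3, Beta 7, Eta 4, Zeta 12, Alpha 3.
Adams: Theta 5, Gamma 4, Beta 7, Eta 4, Zeta 11, Alpha 4.
Zeta gets 12 under Webster and 11 under Adams.

Webster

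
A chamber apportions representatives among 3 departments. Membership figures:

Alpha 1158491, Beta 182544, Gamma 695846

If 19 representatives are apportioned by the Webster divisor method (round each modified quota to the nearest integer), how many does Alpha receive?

11

Standard divisor 2036881/19 ≈ 107204.263; standard quotas: Alpha 10.806, Beta 1.703, Gamma 6.491.
Rounding to the nearest integer gives Alpha 11, Beta 2, Gamma 6 — total 19, matching the house size, so no adjustment is needed.
Alpha receives 11.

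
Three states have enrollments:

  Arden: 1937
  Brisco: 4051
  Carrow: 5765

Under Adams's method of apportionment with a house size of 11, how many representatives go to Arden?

Standard divisor 11753/11 ≈ 1068.455; standard quotas: Arden 1.813, Brisco 3.791, Carrow 5.396.
Rounding up gives 2, 4, 6 = 12 seats, so the divisor must be adjusted.
With modified divisor 1300: modified quotas Arden 1.490, Brisco 3.116, Carrow 4.435.
Rounding up: Arden 2, Brisco 4, Carrow 5 (total 11).
Arden receives 2.

2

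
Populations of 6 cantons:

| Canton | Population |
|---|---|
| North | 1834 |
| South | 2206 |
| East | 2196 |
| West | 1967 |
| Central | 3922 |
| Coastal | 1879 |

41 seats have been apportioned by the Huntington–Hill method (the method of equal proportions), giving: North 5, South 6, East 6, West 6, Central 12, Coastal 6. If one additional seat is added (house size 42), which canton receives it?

South

Priority for the next seat is population ÷ (√(s·(s+1))).
Priorities: North 334.841, South 340.393, East 338.850, West 303.515, Central 314.011, Coastal 289.936.
Highest priority: South.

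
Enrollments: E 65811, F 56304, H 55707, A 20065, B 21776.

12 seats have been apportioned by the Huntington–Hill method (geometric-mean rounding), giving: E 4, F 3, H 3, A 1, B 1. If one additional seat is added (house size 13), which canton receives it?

F

Priority for the next seat is population ÷ (√(s·(s+1))).
Priorities: E 14715.787, F 16253.565, H 16081.226, A 14188.098, B 15397.957.
Highest priority: F.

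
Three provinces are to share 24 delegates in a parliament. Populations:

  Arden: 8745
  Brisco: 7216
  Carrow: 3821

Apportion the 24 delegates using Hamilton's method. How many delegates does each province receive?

Standard divisor: 19782 ÷ 24 ≈ 824.25.
Standard quotas: Arden 10.6096, Brisco 8.7546, Carrow 4.6357.
Lower quotas: Arden 10, Brisco 8, Carrow 4 (sum 22, leaving 2 seats).
Remainders in descending order: Brisco 0.7546, Carrow 0.6357, Arden 0.6096.
The surplus seats go to Brisco, Carrow.

Arden 10; Brisco 9; Carrow 5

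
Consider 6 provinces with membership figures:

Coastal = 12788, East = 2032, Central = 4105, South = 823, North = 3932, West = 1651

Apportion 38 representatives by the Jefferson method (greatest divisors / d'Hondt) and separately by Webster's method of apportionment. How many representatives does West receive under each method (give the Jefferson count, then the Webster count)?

Jefferson: Coastal 20, East 3, Central 6, South 1, North 6, West 2.
Webster: Coastal 19, East 3, Central 6, South 1, North 6, West 3.
West gets 2 under Jefferson and 3 under Webster.

2 and 3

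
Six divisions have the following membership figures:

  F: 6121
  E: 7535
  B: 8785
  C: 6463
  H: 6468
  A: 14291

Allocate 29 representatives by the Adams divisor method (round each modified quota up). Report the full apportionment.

Standard divisor 49663/29 ≈ 1712.517; standard quotas: F 3.574, E 4.400, B 5.130, C 3.774, H 3.777, A 8.345.
Rounding up gives 4, 5, 6, 4, 4, 9 = 32 seats, so the divisor must be adjusted.
With modified divisor 2000: modified quotas F 3.061, E 3.768, B 4.393, C 3.232, H 3.234, A 7.146.
Rounding up: F 4, E 4, B 5, C 4, H 4, A 8 (total 29).

F 4; E 4; B 5; C 4; H 4; A 8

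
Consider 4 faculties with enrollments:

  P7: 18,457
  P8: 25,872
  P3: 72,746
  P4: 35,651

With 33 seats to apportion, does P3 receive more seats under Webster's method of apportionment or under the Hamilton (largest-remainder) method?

Hamilton

Webster: P7 4, P8 6, P3 15, P4 8.
Hamilton: P7 4, P8 5, P3 16, P4 8.
P3 gets 15 under Webster and 16 under Hamilton.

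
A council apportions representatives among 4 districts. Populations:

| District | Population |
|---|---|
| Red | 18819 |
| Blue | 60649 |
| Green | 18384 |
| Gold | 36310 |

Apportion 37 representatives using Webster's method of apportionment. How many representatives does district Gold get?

Standard divisor 134162/37 ≈ 3626; standard quotas: Red 5.190, Blue 16.726, Green 5.070, Gold 10.014.
Rounding to the nearest integer gives Red 5, Blue 17, Green 5, Gold 10 — total 37, matching the house size, so no adjustment is needed.
Gold receives 10.

10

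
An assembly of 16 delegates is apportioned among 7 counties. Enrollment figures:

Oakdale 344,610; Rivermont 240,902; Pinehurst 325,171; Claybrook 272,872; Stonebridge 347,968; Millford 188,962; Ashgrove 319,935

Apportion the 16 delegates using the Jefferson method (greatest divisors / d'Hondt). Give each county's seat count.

Standard divisor 2040420/16 ≈ 127526.25; standard quotas: Oakdale 2.702, Rivermont 1.889, Pinehurst 2.550, Claybrook 2.140, Stonebridge 2.729, Millford 1.482, Ashgrove 2.509.
Rounding down gives 2, 1, 2, 2, 2, 1, 2 = 12 seats, so the divisor must be adjusted.
With modified divisor 107500: modified quotas Oakdale 3.206, Rivermont 2.241, Pinehurst 3.025, Claybrook 2.538, Stonebridge 3.237, Millford 1.758, Ashgrove 2.976.
Rounding down: Oakdale 3, Rivermont 2, Pinehurst 3, Claybrook 2, Stonebridge 3, Millford 1, Ashgrove 2 (total 16).

Oakdale 3; Rivermont 2; Pinehurst 3; Claybrook 2; Stonebridge 3; Millford 1; Ashgrove 2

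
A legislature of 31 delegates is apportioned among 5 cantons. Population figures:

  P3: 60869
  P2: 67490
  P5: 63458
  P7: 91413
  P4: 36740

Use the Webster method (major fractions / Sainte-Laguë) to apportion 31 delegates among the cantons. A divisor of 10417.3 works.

With modified divisor 10417.3: modified quotas P3 5.843, P2 6.479, P5 6.092, P7 8.775, P4 3.527.
Rounding to the nearest integer: P3 6, P2 6, P5 6, P7 9, P4 4 (total 31).

P3 6, P2 6, P5 6, P7 9, P4 4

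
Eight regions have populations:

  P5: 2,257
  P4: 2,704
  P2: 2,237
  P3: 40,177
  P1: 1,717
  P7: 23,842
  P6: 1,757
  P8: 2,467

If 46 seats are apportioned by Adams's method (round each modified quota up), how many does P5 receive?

2

Standard divisor 77158/46 ≈ 1677.348; standard quotas: P5 1.346, P4 1.612, P2 1.334, P3 23.953, P1 1.024, P7 14.214, P6 1.047, P8 1.471.
Rounding up gives 2, 2, 2, 24, 2, 15, 2, 2 = 51 seats, so the divisor must be adjusted.
With modified divisor 1830: modified quotas P5 1.233, P4 1.478, P2 1.222, P3 21.955, P1 0.938, P7 13.028, P6 0.960, P8 1.348.
Rounding up: P5 2, P4 2, P2 2, P3 22, P1 1, P7 14, P6 1, P8 2 (total 46).
P5 receives 2.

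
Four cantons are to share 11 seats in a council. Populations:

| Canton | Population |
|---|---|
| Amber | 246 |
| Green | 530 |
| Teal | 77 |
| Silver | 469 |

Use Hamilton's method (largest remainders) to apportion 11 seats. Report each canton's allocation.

Total 1322; standard divisor 1322/11 ≈ 120.182.
Standard quotas: Amber 2.047, Green 4.410, Teal 0.641, Silver 3.902.
Lower quotas: Amber 2, Green 4, Teal 0, Silver 3 (sum 9, leaving 2 seats).
Remainders in descending order: Silver 0.902, Teal 0.641, Green 0.410, Amber 0.047.
The surplus seats go to Silver, Teal.

Amber 2, Green 4, Teal 1, Silver 4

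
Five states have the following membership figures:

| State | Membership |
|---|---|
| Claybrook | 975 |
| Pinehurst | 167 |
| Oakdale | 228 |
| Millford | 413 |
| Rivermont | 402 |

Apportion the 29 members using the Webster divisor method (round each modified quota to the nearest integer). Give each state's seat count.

Standard divisor 2185/29 ≈ 75.345; standard quotas: Claybrook 12.941, Pinehurst 2.216, Oakdale 3.026, Millford 5.481, Rivermont 5.335.
Rounding to the nearest integer gives 13, 2, 3, 5, 5 = 28 seats, so the divisor must be adjusted.
With modified divisor 74: modified quotas Claybrook 13.176, Pinehurst 2.257, Oakdale 3.081, Millford 5.581, Rivermont 5.432.
Rounding to the nearest integer: Claybrook 13, Pinehurst 2, Oakdale 3, Millford 6, Rivermont 5 (total 29).

Claybrook 13, Pinehurst 2, Oakdale 3, Millford 6, Rivermont 5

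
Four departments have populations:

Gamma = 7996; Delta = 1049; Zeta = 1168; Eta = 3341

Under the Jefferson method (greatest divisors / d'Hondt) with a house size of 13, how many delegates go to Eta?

Standard divisor 13554/13 ≈ 1042.615; standard quotas: Gamma 7.669, Delta 1.006, Zeta 1.120, Eta 3.204.
Rounding down gives 7, 1, 1, 3 = 12 seats, so the divisor must be adjusted.
With modified divisor 900: modified quotas Gamma 8.884, Delta 1.166, Zeta 1.298, Eta 3.712.
Rounding down: Gamma 8, Delta 1, Zeta 1, Eta 3 (total 13).
Eta receives 3.

3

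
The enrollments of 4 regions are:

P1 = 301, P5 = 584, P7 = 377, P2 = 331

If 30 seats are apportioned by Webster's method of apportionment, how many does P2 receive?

6

Standard divisor 1593/30 ≈ 53.1; standard quotas: P1 5.669, P5 10.998, P7 7.100, P2 6.234.
Rounding to the nearest integer gives P1 6, P5 11, P7 7, P2 6 — total 30, matching the house size, so no adjustment is needed.
P2 receives 6.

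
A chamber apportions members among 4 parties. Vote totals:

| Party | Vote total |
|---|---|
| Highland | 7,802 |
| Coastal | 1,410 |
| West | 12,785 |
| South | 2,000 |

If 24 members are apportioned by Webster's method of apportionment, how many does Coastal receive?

Standard divisor 23997/24 ≈ 999.875; standard quotas: Highland 7.803, Coastal 1.410, West 12.787, South 2.000.
Rounding to the nearest integer gives Highland 8, Coastal 1, West 13, South 2 — total 24, matching the house size, so no adjustment is needed.
Coastal receives 1.

1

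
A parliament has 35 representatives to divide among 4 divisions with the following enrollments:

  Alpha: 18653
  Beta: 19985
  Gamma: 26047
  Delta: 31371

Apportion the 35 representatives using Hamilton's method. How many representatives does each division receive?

Alpha: 7; Beta: 7; Gamma: 10; Delta: 11

Standard divisor: 96056 ÷ 35 ≈ 2744.457.
Standard quotas: Alpha 6.7966, Beta 7.2820, Gamma 9.4908, Delta 11.4307.
Lower quotas: Alpha 6, Beta 7, Gamma 9, Delta 11 (sum 33, leaving 2 seats).
Remainders in descending order: Alpha 0.7966, Gamma 0.4908, Delta 0.4307, Beta 0.2820.
The surplus seats go to Alpha, Gamma.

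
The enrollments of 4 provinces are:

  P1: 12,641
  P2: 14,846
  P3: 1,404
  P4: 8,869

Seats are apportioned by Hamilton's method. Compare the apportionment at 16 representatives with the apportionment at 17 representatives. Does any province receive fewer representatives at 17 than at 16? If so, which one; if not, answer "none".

P3

At 16 seats: P1 5, P2 6, P3 1, P4 4.
At 17 seats: P1 6, P2 7, P3 0, P4 4.
P3 drops from 1 to 0.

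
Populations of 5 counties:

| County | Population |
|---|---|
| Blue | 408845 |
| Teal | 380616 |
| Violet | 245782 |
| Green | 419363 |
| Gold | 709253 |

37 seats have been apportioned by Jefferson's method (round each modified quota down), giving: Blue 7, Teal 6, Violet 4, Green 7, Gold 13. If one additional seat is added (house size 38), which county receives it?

Teal

Priority for the next seat is population ÷ (current seats + 1).
Priorities: Blue 51105.625, Teal 54373.714, Violet 49156.400, Green 52420.375, Gold 50660.929.
Highest priority: Teal.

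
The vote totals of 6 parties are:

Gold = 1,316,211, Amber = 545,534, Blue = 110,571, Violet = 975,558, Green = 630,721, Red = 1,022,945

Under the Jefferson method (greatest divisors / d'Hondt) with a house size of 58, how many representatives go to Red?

Standard divisor 4601540/58 ≈ 79336.897; standard quotas: Gold 16.590, Amber 6.876, Blue 1.394, Violet 12.296, Green 7.950, Red 12.894.
Rounding down gives 16, 6, 1, 12, 7, 12 = 54 seats, so the divisor must be adjusted.
With modified divisor 76200: modified quotas Gold 17.273, Amber 7.159, Blue 1.451, Violet 12.803, Green 8.277, Red 13.424.
Rounding down: Gold 17, Amber 7, Blue 1, Violet 12, Green 8, Red 13 (total 58).
Red receives 13.

13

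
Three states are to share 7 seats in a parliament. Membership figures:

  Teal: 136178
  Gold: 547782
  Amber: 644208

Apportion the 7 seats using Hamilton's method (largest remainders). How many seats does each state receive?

Teal 1, Gold 3, Amber 3

The standard divisor is 1328168/7 ≈ 189738.286.
Standard quotas: Teal 0.7177, Gold 2.8870, Amber 3.3952.
Lower quotas: Teal 0, Gold 2, Amber 3 (sum 5, leaving 2 seats).
Remainders in descending order: Gold 0.8870, Teal 0.7177, Amber 0.3952.
Largest remainders: Gold, Teal receive the extra seats.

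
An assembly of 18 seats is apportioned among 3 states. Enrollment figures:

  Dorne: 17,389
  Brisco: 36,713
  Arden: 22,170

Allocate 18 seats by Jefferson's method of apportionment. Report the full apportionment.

Standard divisor 76272/18 ≈ 4237.333; standard quotas: Dorne 4.104, Brisco 8.664, Arden 5.232.
Rounding down gives 4, 8, 5 = 17 seats, so the divisor must be adjusted.
With modified divisor 3900: modified quotas Dorne 4.459, Brisco 9.414, Arden 5.685.
Rounding down: Dorne 4, Brisco 9, Arden 5 (total 18).

Dorne: 4, Brisco: 9, Arden: 5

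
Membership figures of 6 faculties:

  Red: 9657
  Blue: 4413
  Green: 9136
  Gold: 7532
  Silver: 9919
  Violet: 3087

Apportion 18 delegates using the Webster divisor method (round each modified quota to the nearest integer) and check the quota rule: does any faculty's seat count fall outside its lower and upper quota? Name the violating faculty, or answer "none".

Standard quotas: Red 3.974, Blue 1.816, Green 3.759, Gold 3.099, Silver 4.082, Violet 1.270.
Webster allocation: Red 4, Blue 2, Green 4, Gold 3, Silver 4, Violet 1.
Every allocation lies between the lower and upper quota.

none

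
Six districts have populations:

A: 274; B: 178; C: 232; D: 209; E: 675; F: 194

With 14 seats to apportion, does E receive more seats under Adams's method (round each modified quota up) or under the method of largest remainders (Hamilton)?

Adams: A 2, B 2, C 2, D 2, E 4, F 2.
Hamilton: A 2, B 1, C 2, D 2, E 5, F 2.
E gets 4 under Adams and 5 under Hamilton.

Hamilton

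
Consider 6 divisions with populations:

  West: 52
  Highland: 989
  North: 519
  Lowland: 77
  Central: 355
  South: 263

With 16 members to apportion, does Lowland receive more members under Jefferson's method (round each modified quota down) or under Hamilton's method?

Jefferson: West 0, Highland 8, North 4, Lowland 0, Central 2, South 2.
Hamilton: West 0, Highland 7, North 4, Lowland 1, Central 2, South 2.
Lowland gets 0 under Jefferson and 1 under Hamilton.

Hamilton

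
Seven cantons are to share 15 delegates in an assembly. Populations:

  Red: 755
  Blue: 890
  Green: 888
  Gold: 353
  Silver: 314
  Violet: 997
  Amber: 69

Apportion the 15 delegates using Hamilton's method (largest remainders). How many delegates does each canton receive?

Red 3; Blue 3; Green 3; Gold 1; Silver 1; Violet 4; Amber 0

Standard divisor: 4266 ÷ 15 ≈ 284.4.
Standard quotas: Red 2.655, Blue 3.129, Green 3.122, Gold 1.241, Silver 1.104, Violet 3.506, Amber 0.243.
Lower quotas: Red 2, Blue 3, Green 3, Gold 1, Silver 1, Violet 3, Amber 0 (sum 13, leaving 2 seats).
Remainders in descending order: Red 0.655, Violet 0.506, Amber 0.243, Gold 0.241, Blue 0.129, Green 0.122, Silver 0.104.
The surplus seats go to Red, Violet.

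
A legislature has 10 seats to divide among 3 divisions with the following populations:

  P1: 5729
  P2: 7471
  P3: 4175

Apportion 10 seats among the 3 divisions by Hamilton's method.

The standard divisor is 17375/10 ≈ 1737.5.
Standard quotas: P1 3.2973, P2 4.2999, P3 2.4029.
Lower quotas: P1 3, P2 4, P3 2 (sum 9, leaving 1 seat).
Remainders in descending order: P3 0.4029, P2 0.2999, P1 0.2973.
The surplus seat goes to P3.

P1: 3, P2: 4, P3: 3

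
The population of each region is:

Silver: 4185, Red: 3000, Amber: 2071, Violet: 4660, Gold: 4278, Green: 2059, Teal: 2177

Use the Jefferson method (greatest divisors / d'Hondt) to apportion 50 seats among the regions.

Standard divisor 22430/50 ≈ 448.6; standard quotas: Silver 9.329, Red 6.687, Amber 4.617, Violet 10.388, Gold 9.536, Green 4.590, Teal 4.853.
Rounding down gives 9, 6, 4, 10, 9, 4, 4 = 46 seats, so the divisor must be adjusted.
With modified divisor 420: modified quotas Silver 9.964, Red 7.143, Amber 4.931, Violet 11.095, Gold 10.186, Green 4.902, Teal 5.183.
Rounding down: Silver 9, Red 7, Amber 4, Violet 11, Gold 10, Green 4, Teal 5 (total 50).

Silver 9; Red 7; Amber 4; Violet 11; Gold 10; Green 4; Teal 5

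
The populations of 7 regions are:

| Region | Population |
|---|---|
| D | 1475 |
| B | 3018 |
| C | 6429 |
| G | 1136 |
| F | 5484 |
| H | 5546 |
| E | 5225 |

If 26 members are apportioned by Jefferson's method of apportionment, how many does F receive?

Standard divisor 28313/26 ≈ 1088.962; standard quotas: D 1.355, B 2.771, C 5.904, G 1.043, F 5.036, H 5.093, E 4.798.
Rounding down gives 1, 2, 5, 1, 5, 5, 4 = 23 seats, so the divisor must be adjusted.
With modified divisor 970: modified quotas D 1.521, B 3.111, C 6.628, G 1.171, F 5.654, H 5.718, E 5.387.
Rounding down: D 1, B 3, C 6, G 1, F 5, H 5, E 5 (total 26).
F receives 5.

5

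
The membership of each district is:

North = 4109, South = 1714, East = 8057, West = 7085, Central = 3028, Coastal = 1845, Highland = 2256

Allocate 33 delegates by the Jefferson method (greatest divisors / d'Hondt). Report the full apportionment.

North 5, South 2, East 10, West 9, Central 3, Coastal 2, Highland 2

Standard divisor 28094/33 ≈ 851.333; standard quotas: North 4.827, South 2.013, East 9.464, West 8.322, Central 3.557, Coastal 2.167, Highland 2.650.
Rounding down gives 4, 2, 9, 8, 3, 2, 2 = 30 seats, so the divisor must be adjusted.
With modified divisor 770: modified quotas North 5.336, South 2.226, East 10.464, West 9.201, Central 3.932, Coastal 2.396, Highland 2.930.
Rounding down: North 5, South 2, East 10, West 9, Central 3, Coastal 2, Highland 2 (total 33).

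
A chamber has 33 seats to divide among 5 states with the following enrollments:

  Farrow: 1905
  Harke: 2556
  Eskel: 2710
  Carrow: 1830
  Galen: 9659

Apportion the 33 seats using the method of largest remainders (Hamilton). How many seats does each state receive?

Farrow: 3, Harke: 5, Eskel: 5, Carrow: 3, Galen: 17

Standard divisor: 18660 ÷ 33 ≈ 565.455.
Standard quotas: Farrow 3.3690, Harke 4.5203, Eskel 4.7926, Carrow 3.2363, Galen 17.0818.
Lower quotas: Farrow 3, Harke 4, Eskel 4, Carrow 3, Galen 17 (sum 31, leaving 2 seats).
Remainders in descending order: Eskel 0.7926, Harke 0.5203, Farrow 0.3690, Carrow 0.2363, Galen 0.0818.
Largest remainders: Eskel, Harke receive the extra seats.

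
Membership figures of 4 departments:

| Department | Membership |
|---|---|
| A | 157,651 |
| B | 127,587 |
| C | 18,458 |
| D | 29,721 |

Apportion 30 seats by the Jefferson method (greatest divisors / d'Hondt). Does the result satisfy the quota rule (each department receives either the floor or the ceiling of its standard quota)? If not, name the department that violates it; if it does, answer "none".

Standard quotas: A 14.185, B 11.480, C 1.661, D 2.674.
Jefferson allocation: A 15, B 12, C 1, D 2.
Every allocation lies between the lower and upper quota.

none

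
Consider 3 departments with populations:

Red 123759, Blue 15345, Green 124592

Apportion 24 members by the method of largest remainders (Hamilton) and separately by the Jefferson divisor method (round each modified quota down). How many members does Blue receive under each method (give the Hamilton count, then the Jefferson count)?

2 and 1

Hamilton: Red 11, Blue 2, Green 11.
Jefferson: Red 11, Blue 1, Green 12.
Blue gets 2 under Hamilton and 1 under Jefferson.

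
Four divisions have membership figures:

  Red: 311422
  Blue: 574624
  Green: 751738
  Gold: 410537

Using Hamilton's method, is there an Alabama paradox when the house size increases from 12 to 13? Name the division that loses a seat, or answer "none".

Gold

At 12 seats: Red 2, Blue 3, Green 4, Gold 3.
At 13 seats: Red 2, Blue 4, Green 5, Gold 2.
Gold drops from 3 to 2.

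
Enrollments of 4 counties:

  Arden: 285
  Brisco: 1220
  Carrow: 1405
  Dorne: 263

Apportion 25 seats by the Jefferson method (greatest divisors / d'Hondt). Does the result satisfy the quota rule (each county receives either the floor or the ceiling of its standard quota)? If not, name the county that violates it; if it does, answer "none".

none

Standard quotas: Arden 2.246, Brisco 9.612, Carrow 11.070, Dorne 2.072.
Jefferson allocation: Arden 2, Brisco 10, Carrow 11, Dorne 2.
Every allocation lies between the lower and upper quota.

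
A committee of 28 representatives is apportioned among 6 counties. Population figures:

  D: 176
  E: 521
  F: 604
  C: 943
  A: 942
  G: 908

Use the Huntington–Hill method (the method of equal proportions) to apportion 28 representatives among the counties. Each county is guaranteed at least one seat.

With divisor 145.4: modified quotas D 1.210, E 3.583, F 4.154, C 6.486, A 6.479, G 6.245.
Geometric-mean thresholds: D √(1·2)=1.414, E √(3·4)=3.464, F √(4·5)=4.472, C √(6·7)=6.481, A √(6·7)=6.481, G √(6·7)=6.481.
Each quota rounded against its threshold gives D 1, E 4, F 4, C 7, A 6, G 6 (total 28).

D: 1; E: 4; F: 4; C: 7; A: 6; G: 6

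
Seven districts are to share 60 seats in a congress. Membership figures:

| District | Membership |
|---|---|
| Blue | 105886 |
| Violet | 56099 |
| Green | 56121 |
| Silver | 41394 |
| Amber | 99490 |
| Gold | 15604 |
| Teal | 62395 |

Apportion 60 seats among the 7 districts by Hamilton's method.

Total 436989; standard divisor 436989/60 ≈ 7283.15.
Standard quotas: Blue 14.5385, Violet 7.7026, Green 7.7056, Silver 5.6835, Amber 13.6603, Gold 2.1425, Teal 8.5670.
Lower quotas: Blue 14, Violet 7, Green 7, Silver 5, Amber 13, Gold 2, Teal 8 (sum 56, leaving 4 seats).
Remainders in descending order: Green 0.7056, Violet 0.7026, Silver 0.6835, Amber 0.6603, Teal 0.5670, Blue 0.5385, Gold 0.1425.
Largest remainders: Green, Violet, Silver, Amber receive the extra seats.

Blue 14; Violet 8; Green 8; Silver 6; Amber 14; Gold 2; Teal 8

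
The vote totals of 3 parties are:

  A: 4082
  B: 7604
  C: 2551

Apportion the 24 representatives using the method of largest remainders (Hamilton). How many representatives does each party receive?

The standard divisor is 14237/24 ≈ 593.208.
Standard quotas: A 6.8812, B 12.8184, C 4.3003.
Lower quotas: A 6, B 12, C 4 (sum 22, leaving 2 seats).
Remainders in descending order: A 0.8812, B 0.8184, C 0.3003.
The surplus seats go to A, B.

A 7, B 13, C 4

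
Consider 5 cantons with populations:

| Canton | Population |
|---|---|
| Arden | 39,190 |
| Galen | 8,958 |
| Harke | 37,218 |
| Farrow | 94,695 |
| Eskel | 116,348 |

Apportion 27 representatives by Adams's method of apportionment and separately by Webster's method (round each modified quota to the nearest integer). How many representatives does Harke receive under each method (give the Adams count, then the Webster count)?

4 and 3

Adams: Arden 4, Galen 1, Harke 4, Farrow 8, Eskel 10.
Webster: Arden 4, Galen 1, Harke 3, Farrow 9, Eskel 10.
Harke gets 4 under Adams and 3 under Webster.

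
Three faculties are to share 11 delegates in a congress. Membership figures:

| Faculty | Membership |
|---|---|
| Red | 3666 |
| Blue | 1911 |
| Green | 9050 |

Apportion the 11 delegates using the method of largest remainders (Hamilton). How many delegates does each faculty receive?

Standard divisor: 14627 ÷ 11 ≈ 1329.727.
Standard quotas: Red 2.7570, Blue 1.4371, Green 6.8059.
Lower quotas: Red 2, Blue 1, Green 6 (sum 9, leaving 2 seats).
Remainders in descending order: Green 0.8059, Red 0.7570, Blue 0.4371.
The surplus seats go to Green, Red.

Red 3, Blue 1, Green 7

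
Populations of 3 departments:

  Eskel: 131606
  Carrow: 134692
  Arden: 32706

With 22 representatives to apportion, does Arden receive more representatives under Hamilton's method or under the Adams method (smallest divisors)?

Hamilton: Eskel 10, Carrow 10, Arden 2.
Adams: Eskel 9, Carrow 10, Arden 3.
Arden gets 2 under Hamilton and 3 under Adams.

Adams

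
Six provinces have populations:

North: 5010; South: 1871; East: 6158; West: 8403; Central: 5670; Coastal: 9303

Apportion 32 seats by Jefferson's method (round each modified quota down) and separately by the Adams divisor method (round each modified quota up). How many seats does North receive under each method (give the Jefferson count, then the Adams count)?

4 and 5

Jefferson: North 4, South 1, East 5, West 8, Central 5, Coastal 9.
Adams: North 5, South 2, East 5, West 7, Central 5, Coastal 8.
North gets 4 under Jefferson and 5 under Adams.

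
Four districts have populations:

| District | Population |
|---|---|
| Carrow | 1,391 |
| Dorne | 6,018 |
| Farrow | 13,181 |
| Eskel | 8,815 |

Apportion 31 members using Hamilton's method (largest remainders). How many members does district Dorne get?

Standard divisor: 29405 ÷ 31 ≈ 948.548.
Standard quotas: Carrow 1.4665, Dorne 6.3444, Farrow 13.8960, Eskel 9.2931.
Lower quotas: Carrow 1, Dorne 6, Farrow 13, Eskel 9 (sum 29, leaving 2 seats).
Remainders in descending order: Farrow 0.8960, Carrow 0.4665, Dorne 0.3444, Eskel 0.2931.
Largest remainders: Farrow, Carrow receive the extra seats.
Dorne receives 6.

6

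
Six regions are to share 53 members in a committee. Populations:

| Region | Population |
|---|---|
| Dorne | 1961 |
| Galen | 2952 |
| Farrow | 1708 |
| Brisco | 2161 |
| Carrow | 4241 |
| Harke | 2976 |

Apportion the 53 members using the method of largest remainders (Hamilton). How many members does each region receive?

Standard divisor: 15999 ÷ 53 ≈ 301.868.
Standard quotas: Dorne 6.496, Galen 9.779, Farrow 5.658, Brisco 7.159, Carrow 14.049, Harke 9.859.
Lower quotas: Dorne 6, Galen 9, Farrow 5, Brisco 7, Carrow 14, Harke 9 (sum 50, leaving 3 seats).
Remainders in descending order: Harke 0.859, Galen 0.779, Farrow 0.658, Dorne 0.496, Brisco 0.159, Carrow 0.049.
Largest remainders: Harke, Galen, Farrow receive the extra seats.

Dorne=6, Galen=10, Farrow=6, Brisco=7, Carrow=14, Harke=10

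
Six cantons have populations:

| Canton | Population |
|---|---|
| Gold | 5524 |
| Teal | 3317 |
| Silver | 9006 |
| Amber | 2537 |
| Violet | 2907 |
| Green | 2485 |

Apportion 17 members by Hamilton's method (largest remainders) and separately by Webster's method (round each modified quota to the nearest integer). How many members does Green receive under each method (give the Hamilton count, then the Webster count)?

1 and 2

Hamilton: Gold 4, Teal 2, Silver 6, Amber 2, Violet 2, Green 1.
Webster: Gold 3, Teal 2, Silver 6, Amber 2, Violet 2, Green 2.
Green gets 1 under Hamilton and 2 under Webster.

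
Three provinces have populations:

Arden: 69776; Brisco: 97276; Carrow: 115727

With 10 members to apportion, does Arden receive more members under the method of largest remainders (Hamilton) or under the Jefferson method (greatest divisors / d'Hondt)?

Hamilton: Arden 3, Brisco 3, Carrow 4.
Jefferson: Arden 2, Brisco 4, Carrow 4.
Arden gets 3 under Hamilton and 2 under Jefferson.

Hamilton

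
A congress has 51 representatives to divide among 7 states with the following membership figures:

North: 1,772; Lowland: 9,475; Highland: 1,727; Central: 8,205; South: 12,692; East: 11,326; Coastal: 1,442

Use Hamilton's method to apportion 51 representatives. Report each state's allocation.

Total 46639; standard divisor 46639/51 ≈ 914.49.
Standard quotas: North 1.9377, Lowland 10.3610, Highland 1.8885, Central 8.9722, South 13.8788, East 12.3850, Coastal 1.5768.
Lower quotas: North 1, Lowland 10, Highland 1, Central 8, South 13, East 12, Coastal 1 (sum 46, leaving 5 seats).
Remainders in descending order: Central 0.9722, North 0.9377, Highland 0.8885, South 0.8788, Coastal 0.5768, East 0.3850, Lowland 0.3610.
Largest remainders: Central, North, Highland, South, Coastal receive the extra seats.

North 2, Lowland 10, Highland 2, Central 9, South 14, East 12, Coastal 2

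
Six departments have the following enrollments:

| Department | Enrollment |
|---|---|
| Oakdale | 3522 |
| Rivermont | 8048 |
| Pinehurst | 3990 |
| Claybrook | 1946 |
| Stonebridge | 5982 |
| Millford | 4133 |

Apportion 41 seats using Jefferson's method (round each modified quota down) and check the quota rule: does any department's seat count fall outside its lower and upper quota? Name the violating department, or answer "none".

none

Standard quotas: Oakdale 5.228, Rivermont 11.946, Pinehurst 5.923, Claybrook 2.889, Stonebridge 8.880, Millford 6.135.
Jefferson allocation: Oakdale 5, Rivermont 12, Pinehurst 6, Claybrook 3, Stonebridge 9, Millford 6.
Every allocation lies between the lower and upper quota.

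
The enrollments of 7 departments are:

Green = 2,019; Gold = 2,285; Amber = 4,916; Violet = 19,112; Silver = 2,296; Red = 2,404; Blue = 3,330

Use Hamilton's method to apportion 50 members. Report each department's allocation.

Green 3, Gold 3, Amber 7, Violet 26, Silver 3, Red 3, Blue 5

The standard divisor is 36362/50 ≈ 727.24.
Standard quotas: Green 2.7762, Gold 3.1420, Amber 6.7598, Violet 26.2802, Silver 3.1571, Red 3.3056, Blue 4.5790.
Lower quotas: Green 2, Gold 3, Amber 6, Violet 26, Silver 3, Red 3, Blue 4 (sum 47, leaving 3 seats).
Remainders in descending order: Green 0.7762, Amber 0.7598, Blue 0.5790, Red 0.3056, Violet 0.2802, Silver 0.1571, Gold 0.1420.
The surplus seats go to Green, Amber, Blue.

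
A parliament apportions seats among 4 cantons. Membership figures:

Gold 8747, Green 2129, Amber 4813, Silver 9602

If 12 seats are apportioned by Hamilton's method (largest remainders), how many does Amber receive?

Total 25291; standard divisor 25291/12 ≈ 2107.583.
Standard quotas: Gold 4.1503, Green 1.0102, Amber 2.2837, Silver 4.5559.
Lower quotas: Gold 4, Green 1, Amber 2, Silver 4 (sum 11, leaving 1 seat).
Remainders in descending order: Silver 0.5559, Amber 0.2837, Gold 0.1503, Green 0.0102.
Largest remainder: Silver receives the extra seat.
Amber receives 2.

2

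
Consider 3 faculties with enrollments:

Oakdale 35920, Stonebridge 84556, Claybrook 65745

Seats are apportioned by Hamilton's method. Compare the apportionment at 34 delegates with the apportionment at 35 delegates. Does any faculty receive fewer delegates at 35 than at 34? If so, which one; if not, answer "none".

none

At 34 seats: Oakdale 7, Stonebridge 15, Claybrook 12.
At 35 seats: Oakdale 7, Stonebridge 16, Claybrook 12.
No faculty's allocation decreased.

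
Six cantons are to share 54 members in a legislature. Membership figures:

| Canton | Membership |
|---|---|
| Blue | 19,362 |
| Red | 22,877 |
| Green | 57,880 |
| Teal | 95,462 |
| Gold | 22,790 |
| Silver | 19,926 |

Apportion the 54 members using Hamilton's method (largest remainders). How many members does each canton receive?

Blue 4, Red 5, Green 13, Teal 22, Gold 5, Silver 5

Total 238297; standard divisor 238297/54 ≈ 4412.907.
Standard quotas: Blue 4.3876, Red 5.1841, Green 13.1161, Teal 21.6325, Gold 5.1644, Silver 4.5154.
Lower quotas: Blue 4, Red 5, Green 13, Teal 21, Gold 5, Silver 4 (sum 52, leaving 2 seats).
Remainders in descending order: Teal 0.6325, Silver 0.5154, Blue 0.3876, Red 0.1841, Gold 0.1644, Green 0.1161.
The surplus seats go to Teal, Silver.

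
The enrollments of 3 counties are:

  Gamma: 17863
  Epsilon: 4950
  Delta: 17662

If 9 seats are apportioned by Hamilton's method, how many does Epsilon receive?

Standard divisor: 40475 ÷ 9 ≈ 4497.222.
Standard quotas: Gamma 3.9720, Epsilon 1.1007, Delta 3.9273.
Lower quotas: Gamma 3, Epsilon 1, Delta 3 (sum 7, leaving 2 seats).
Remainders in descending order: Gamma 0.9720, Delta 0.9273, Epsilon 0.1007.
The surplus seats go to Gamma, Delta.
Epsilon receives 1.

1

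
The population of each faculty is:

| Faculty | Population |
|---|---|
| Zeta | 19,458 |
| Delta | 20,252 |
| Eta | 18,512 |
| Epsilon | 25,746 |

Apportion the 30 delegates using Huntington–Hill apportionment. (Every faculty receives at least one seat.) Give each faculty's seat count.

Zeta 7, Delta 7, Eta 7, Epsilon 9

With divisor 2785: modified quotas Zeta 6.987, Delta 7.272, Eta 6.647, Epsilon 9.245.
Geometric-mean thresholds: Zeta √(6·7)=6.481, Delta √(7·8)=7.483, Eta √(6·7)=6.481, Epsilon √(9·10)=9.487.
Each quota rounded against its threshold gives Zeta 7, Delta 7, Eta 7, Epsilon 9 (total 30).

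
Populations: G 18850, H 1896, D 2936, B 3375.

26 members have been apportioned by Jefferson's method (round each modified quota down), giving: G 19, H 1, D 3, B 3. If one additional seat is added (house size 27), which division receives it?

Priority for the next seat is population ÷ (current seats + 1).
Priorities: G 942.500, H 948.000, D 734.000, B 843.750.
Highest priority: H.

H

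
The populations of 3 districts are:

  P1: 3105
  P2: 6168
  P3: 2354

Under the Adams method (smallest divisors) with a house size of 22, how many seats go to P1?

Standard divisor 11627/22 ≈ 528.5; standard quotas: P1 5.875, P2 11.671, P3 4.454.
Rounding up gives 6, 12, 5 = 23 seats, so the divisor must be adjusted.
With modified divisor 570: modified quotas P1 5.447, P2 10.821, P3 4.130.
Rounding up: P1 6, P2 11, P3 5 (total 22).
P1 receives 6.

6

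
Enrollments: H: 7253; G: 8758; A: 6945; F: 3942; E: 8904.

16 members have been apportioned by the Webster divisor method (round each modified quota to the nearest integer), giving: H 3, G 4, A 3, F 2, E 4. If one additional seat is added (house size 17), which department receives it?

Priority for the next seat is population ÷ (current seats + 0.5).
Priorities: H 2072.286, G 1946.222, A 1984.286, F 1576.800, E 1978.667.
Highest priority: H.

H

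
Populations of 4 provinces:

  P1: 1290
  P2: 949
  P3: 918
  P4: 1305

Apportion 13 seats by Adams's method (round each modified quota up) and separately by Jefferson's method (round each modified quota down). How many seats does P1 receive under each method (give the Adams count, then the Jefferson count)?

Adams: P1 3, P2 3, P3 3, P4 4.
Jefferson: P1 4, P2 3, P3 2, P4 4.
P1 gets 3 under Adams and 4 under Jefferson.

3 and 4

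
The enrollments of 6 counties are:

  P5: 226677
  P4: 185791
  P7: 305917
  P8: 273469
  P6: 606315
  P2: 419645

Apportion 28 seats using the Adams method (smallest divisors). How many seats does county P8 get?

Standard divisor 2017814/28 ≈ 72064.786; standard quotas: P5 3.145, P4 2.578, P7 4.245, P8 3.795, P6 8.413, P2 5.823.
Rounding up gives 4, 3, 5, 4, 9, 6 = 31 seats, so the divisor must be adjusted.
With modified divisor 80200: modified quotas P5 2.826, P4 2.317, P7 3.814, P8 3.410, P6 7.560, P2 5.232.
Rounding up: P5 3, P4 3, P7 4, P8 4, P6 8, P2 6 (total 28).
P8 receives 4.

4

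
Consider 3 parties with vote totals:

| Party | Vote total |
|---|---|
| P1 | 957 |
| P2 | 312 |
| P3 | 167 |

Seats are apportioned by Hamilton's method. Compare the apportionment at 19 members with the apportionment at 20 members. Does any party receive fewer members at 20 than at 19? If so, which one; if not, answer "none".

At 19 seats: P1 13, P2 4, P3 2.
At 20 seats: P1 13, P2 5, P3 2.
No party's allocation decreased.

none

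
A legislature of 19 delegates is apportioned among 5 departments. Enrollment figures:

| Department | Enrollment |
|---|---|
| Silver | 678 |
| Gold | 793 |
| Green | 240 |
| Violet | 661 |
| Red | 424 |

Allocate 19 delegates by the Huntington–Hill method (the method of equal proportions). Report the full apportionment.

Silver 5, Gold 5, Green 2, Violet 4, Red 3

With divisor 150: modified quotas Silver 4.520, Gold 5.287, Green 1.600, Violet 4.407, Red 2.827.
Geometric-mean thresholds: Silver √(4·5)=4.472, Gold √(5·6)=5.477, Green √(1·2)=1.414, Violet √(4·5)=4.472, Red √(2·3)=2.449.
Each quota rounded against its threshold gives Silver 5, Gold 5, Green 2, Violet 4, Red 3 (total 19).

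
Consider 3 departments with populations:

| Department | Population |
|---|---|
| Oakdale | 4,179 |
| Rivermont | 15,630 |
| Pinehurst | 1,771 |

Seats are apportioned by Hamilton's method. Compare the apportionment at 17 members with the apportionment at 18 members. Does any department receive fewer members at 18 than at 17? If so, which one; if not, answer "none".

At 17 seats: Oakdale 3, Rivermont 12, Pinehurst 2.
At 18 seats: Oakdale 4, Rivermont 13, Pinehurst 1.
Pinehurst drops from 2 to 1.

Pinehurst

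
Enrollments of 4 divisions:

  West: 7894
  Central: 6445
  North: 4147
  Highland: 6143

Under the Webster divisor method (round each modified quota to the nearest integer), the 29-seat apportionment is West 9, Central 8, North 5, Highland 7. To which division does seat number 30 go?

West

Priority for the next seat is population ÷ (current seats + 0.5).
Priorities: West 830.947, Central 758.235, North 754.000, Highland 819.067.
Highest priority: West.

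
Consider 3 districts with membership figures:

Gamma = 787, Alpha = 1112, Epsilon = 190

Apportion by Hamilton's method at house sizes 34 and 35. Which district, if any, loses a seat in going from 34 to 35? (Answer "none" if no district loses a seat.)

none

At 34 seats: Gamma 13, Alpha 18, Epsilon 3.
At 35 seats: Gamma 13, Alpha 19, Epsilon 3.
No district's allocation decreased.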